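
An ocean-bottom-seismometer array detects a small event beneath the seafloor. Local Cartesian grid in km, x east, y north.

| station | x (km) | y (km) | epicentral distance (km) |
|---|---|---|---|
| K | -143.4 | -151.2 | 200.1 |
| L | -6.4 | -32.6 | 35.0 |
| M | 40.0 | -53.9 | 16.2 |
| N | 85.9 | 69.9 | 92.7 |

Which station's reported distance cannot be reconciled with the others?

Solve using three stations at a time. Using K, L, M (subtract circle equations pairwise → linear system) gives (x, y) ≈ (26.3, -45.2).
Distances from that point to each station vs reported:
  K: calculated 200.1 vs reported 200.1 → residual 0.0 km
  L: calculated 35.0 vs reported 35.0 → residual 0.0 km
  M: calculated 16.3 vs reported 16.2 → residual 0.1 km
  N: calculated 129.6 vs reported 92.7 → residual 36.9 km
K, L, M are mutually consistent (residuals ≈ 0); N is off by 36.9 km.

N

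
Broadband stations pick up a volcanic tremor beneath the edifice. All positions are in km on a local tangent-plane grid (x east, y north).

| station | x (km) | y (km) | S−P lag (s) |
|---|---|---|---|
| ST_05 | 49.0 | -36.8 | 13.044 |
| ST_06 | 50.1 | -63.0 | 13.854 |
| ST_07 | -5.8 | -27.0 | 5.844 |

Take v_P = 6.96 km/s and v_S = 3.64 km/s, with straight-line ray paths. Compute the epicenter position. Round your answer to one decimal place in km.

Distance from S−P lag: d = Δt · v_P v_S / (v_P − v_S) = Δt · (6.96·3.64)/(6.96−3.64) ≈ 7.6308·Δt.
So d_ST_05 = 99.54, d_ST_06 = 105.72, d_ST_07 = 44.59 km.
Circle about each station: (x − 49.0)² + (y + 36.8)² = 99.54²; (x − 50.1)² + (y + 63.0)² = 105.72²; (x + 5.8)² + (y + 27.0)² = 44.59².
Subtracting the ST_05 equation from the ST_06 and ST_07 equations removes the quadratic terms:
2.2 x − 52.4 y = 1455.26
-109.6 x + 19.6 y = 4927.34
Solving the 2×2 system: x ≈ -50.3, y ≈ -29.9 km.

-50.3 km east, -29.9 km north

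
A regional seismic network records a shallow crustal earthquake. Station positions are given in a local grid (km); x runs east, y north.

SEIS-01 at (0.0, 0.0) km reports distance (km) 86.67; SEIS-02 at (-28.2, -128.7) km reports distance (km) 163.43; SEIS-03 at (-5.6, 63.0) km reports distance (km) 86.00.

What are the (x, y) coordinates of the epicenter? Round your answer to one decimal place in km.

x ≈ -82.9 km, y ≈ 25.3 km

Circle about each station: x² + y² = 86.67²; (x + 28.2)² + (y + 128.7)² = 163.43²; (x + 5.6)² + (y − 63.0)² = 86.00².
Subtracting the SEIS-01 equation from the SEIS-02 and SEIS-03 equations removes the quadratic terms:
-56.4 x − 257.4 y = -1838.75
-11.2 x + 126.0 y = 4116.05
Solving the 2×2 system: x ≈ -82.9, y ≈ 25.3 km.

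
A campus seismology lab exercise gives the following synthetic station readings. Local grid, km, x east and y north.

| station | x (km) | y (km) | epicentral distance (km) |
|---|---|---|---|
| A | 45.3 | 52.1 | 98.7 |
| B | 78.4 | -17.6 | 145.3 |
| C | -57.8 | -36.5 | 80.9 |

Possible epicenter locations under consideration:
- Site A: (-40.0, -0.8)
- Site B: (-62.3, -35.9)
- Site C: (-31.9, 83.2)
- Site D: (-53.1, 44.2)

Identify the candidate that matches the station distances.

Site D

For each candidate, compare |candidate − station| to the reported distance:
Site A: residuals A 1.7, B 25.7, C 41.0 → max 41.0 km
Site B: residuals A 40.3, B 3.4, C 76.4 → max 76.4 km
Site C: residuals A 15.5, B 4.1, C 41.6 → max 41.6 km
Site D: residuals A 0.0, B 0.0, C 0.1 → max 0.1 km
Only Site D has all residuals ≈ 0.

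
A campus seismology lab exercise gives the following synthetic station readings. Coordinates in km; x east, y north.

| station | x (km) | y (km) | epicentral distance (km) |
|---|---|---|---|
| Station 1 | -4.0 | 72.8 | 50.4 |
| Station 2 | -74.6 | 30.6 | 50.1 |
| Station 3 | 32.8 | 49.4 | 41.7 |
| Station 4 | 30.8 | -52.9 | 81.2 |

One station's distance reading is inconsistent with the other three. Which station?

Solve using three stations at a time. Using Station 1, Station 3, Station 4 (subtract circle equations pairwise → linear system) gives (x, y) ≈ (0.8, 22.6).
Distances from that point to each station vs reported:
  Station 1: calculated 50.4 vs reported 50.4 → residual 0.0 km
  Station 2: calculated 75.8 vs reported 50.1 → residual 25.7 km
  Station 3: calculated 41.8 vs reported 41.7 → residual 0.1 km
  Station 4: calculated 81.2 vs reported 81.2 → residual 0.0 km
Station 1, Station 3, Station 4 are mutually consistent (residuals ≈ 0); Station 2 is off by 25.7 km.

Station 2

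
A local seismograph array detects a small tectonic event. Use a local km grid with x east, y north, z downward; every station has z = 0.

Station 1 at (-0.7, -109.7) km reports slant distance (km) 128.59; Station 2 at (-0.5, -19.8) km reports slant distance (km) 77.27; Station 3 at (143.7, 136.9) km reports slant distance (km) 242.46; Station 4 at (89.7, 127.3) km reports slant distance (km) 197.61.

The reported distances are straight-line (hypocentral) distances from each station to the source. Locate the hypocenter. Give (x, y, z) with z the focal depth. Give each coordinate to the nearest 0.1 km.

Each station gives a sphere (x−x_i)² + (y−y_i)² + z² = d_i² (stations at z=0).
Subtracting the Station 1 sphere from Station 2 and Station 3: z² cancels, leaving linear equations in x and y:
0.4 x + 179.8 y = -1077.55
288.8 x + 493.2 y = -14894.74
Solving: x ≈ -41.498, y ≈ -5.901 km (keep extra digits for the depth step; rounded: -41.5, -5.9).
Then from the Station 1 sphere: z² = 128.59² − (x + 0.7)² − (y + 109.7)² with x = -41.498, y = -5.901, so z ≈ 64.005 ≈ 64.0 km.

x ≈ -41.5 km, y ≈ -5.9 km, depth ≈ 64.0 km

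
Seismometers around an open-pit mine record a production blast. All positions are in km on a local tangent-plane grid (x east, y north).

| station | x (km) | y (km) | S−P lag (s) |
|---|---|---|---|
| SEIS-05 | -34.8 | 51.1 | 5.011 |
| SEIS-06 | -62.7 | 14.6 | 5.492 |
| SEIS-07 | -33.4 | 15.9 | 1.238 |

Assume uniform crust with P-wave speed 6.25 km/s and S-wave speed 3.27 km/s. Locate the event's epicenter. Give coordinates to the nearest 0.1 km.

Distance from S−P lag: d = Δt · v_P v_S / (v_P − v_S) = Δt · (6.25·3.27)/(6.25−3.27) ≈ 6.8582·Δt.
So d_SEIS-05 = 34.37, d_SEIS-06 = 37.67, d_SEIS-07 = 8.49 km.
Circle about each station: (x + 34.8)² + (y − 51.1)² = 34.37²; (x + 62.7)² + (y − 14.6)² = 37.67²; (x + 33.4)² + (y − 15.9)² = 8.49².
Subtracting pairs of circle equations eliminates x²+y² and gives linear equations (the radical axes):
-55.8 x − 73.0 y = 84.47
2.8 x − 70.4 y = -1344.66
Solving the 2×2 system: x ≈ -25.2, y ≈ 18.1 km.

-25.2 km east, 18.1 km north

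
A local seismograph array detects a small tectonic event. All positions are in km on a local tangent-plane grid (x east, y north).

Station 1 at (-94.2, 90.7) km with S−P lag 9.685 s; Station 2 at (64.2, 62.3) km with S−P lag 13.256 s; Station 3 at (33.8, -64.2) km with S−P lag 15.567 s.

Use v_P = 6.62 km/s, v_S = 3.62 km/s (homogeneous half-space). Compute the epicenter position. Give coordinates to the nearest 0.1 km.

(-38.6, 36.9)

Distance from S−P lag: d = Δt · v_P v_S / (v_P − v_S) = Δt · (6.62·3.62)/(6.62−3.62) ≈ 7.9881·Δt.
So d_Station 1 = 77.37, d_Station 2 = 105.89, d_Station 3 = 124.35 km.
Circle about each station: (x + 94.2)² + (y − 90.7)² = 77.37²; (x − 64.2)² + (y − 62.3)² = 105.89²; (x − 33.8)² + (y + 64.2)² = 124.35².
Subtracting pairs of circle equations eliminates x²+y² and gives linear equations (the radical axes):
316.8 x − 56.8 y = -14323.78
256.0 x − 309.8 y = -21312.86
Solving the 2×2 system: x ≈ -38.6, y ≈ 36.9 km.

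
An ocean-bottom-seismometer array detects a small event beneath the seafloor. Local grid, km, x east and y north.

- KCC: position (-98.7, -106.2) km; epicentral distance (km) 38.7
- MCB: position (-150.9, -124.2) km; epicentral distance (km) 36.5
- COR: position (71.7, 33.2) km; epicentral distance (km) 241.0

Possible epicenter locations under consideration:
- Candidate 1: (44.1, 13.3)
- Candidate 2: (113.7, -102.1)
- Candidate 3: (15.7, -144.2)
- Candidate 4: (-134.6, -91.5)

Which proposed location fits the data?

For each candidate, compare |candidate − station| to the reported distance:
Candidate 1: residuals KCC 147.5, MCB 202.1, COR 207.0 → max 207.0 km
Candidate 2: residuals KCC 173.7, MCB 229.0, COR 99.3 → max 229.0 km
Candidate 3: residuals KCC 81.8, MCB 131.3, COR 55.0 → max 131.3 km
Candidate 4: residuals KCC 0.1, MCB 0.0, COR 0.1 → max 0.1 km
Only Candidate 4 has all residuals ≈ 0.

Candidate 4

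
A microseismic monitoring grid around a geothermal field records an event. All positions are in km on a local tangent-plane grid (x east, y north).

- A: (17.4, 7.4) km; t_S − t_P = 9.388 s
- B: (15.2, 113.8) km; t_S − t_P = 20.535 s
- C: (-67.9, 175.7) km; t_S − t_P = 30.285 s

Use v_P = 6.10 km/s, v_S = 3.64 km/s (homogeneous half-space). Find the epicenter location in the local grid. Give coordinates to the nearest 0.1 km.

(59.4, -66.2)

Distance from S−P lag: d = Δt · v_P v_S / (v_P − v_S) = Δt · (6.10·3.64)/(6.10−3.64) ≈ 9.0260·Δt.
So d_A = 84.74, d_B = 185.35, d_C = 273.35 km.
Circle about each station: (x − 17.4)² + (y − 7.4)² = 84.74²; (x − 15.2)² + (y − 113.8)² = 185.35²; (x + 67.9)² + (y − 175.7)² = 273.35².
Subtracting pairs of circle equations eliminates x²+y² and gives linear equations (the radical axes):
-4.4 x + 212.8 y = -14349.79
-170.6 x + 336.6 y = -32415.97
Solving the 2×2 system: x ≈ 59.4, y ≈ -66.2 km.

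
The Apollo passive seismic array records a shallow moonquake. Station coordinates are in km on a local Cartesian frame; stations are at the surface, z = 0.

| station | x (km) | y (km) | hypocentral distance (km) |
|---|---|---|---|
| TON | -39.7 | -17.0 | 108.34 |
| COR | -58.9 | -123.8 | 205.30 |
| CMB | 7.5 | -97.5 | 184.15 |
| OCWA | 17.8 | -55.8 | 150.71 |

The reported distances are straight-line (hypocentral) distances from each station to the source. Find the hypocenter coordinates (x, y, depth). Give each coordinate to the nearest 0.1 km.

(-35.0, 69.4, 65.2)

Each station gives a sphere (x−x_i)² + (y−y_i)² + z² = d_i² (stations at z=0).
Subtracting the TON sphere from COR and CMB: z² cancels, leaving linear equations in x and y:
-38.4 x − 213.6 y = -13479.97
94.4 x − 161.0 y = -14476.26
Solving: x ≈ -34.990, y ≈ 69.399 km (keep extra digits for the depth step; rounded: -35.0, 69.4).
Then from the TON sphere: z² = 108.34² − (x + 39.7)² − (y + 17.0)² with x = -34.990, y = 69.399, so z ≈ 65.197 ≈ 65.2 km.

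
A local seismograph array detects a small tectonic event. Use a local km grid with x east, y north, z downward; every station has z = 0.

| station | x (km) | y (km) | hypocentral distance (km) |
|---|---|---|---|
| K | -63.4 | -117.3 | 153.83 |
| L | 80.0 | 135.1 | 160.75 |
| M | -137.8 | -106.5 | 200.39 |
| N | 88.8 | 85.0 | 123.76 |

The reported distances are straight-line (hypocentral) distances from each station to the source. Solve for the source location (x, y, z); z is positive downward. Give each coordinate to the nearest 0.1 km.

x ≈ 25.7 km, y ≈ -5.3 km, depth ≈ 56.4 km

Each station gives a sphere (x−x_i)² + (y−y_i)² + z² = d_i² (stations at z=0).
Subtracting the K sphere from L and M: z² cancels, leaving linear equations in x and y:
286.8 x + 504.8 y = 4696.27
-148.8 x + 21.6 y = -3940.24
Solving: x ≈ 25.710, y ≈ -5.304 km (keep extra digits for the depth step; rounded: 25.7, -5.3).
Then from the K sphere: z² = 153.83² − (x + 63.4)² − (y + 117.3)² with x = 25.710, y = -5.304, so z ≈ 56.391 ≈ 56.4 km.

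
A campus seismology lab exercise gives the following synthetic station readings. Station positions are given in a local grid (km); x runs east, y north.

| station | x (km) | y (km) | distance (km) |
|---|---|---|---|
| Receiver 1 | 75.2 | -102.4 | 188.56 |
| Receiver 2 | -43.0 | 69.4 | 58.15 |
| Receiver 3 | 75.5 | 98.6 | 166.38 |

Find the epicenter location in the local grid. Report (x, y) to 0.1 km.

Circle about each station: (x − 75.2)² + (y + 102.4)² = 188.56²; (x + 43.0)² + (y − 69.4)² = 58.15²; (x − 75.5)² + (y − 98.6)² = 166.38².
Subtracting pairs of circle equations eliminates x²+y² and gives linear equations (the radical axes):
-236.4 x + 343.6 y = 22698.01
0.6 x + 402.0 y = 7153.98
Solving the 2×2 system: x ≈ -70.0, y ≈ 17.9 km.

x ≈ -70.0 km, y ≈ 17.9 km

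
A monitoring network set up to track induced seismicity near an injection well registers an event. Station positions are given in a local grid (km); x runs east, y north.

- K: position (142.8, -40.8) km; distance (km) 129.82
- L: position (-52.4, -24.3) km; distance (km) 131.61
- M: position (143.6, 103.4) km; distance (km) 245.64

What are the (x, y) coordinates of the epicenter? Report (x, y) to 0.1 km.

Circle about each station: (x − 142.8)² + (y + 40.8)² = 129.82²; (x + 52.4)² + (y + 24.3)² = 131.61²; (x − 143.6)² + (y − 103.4)² = 245.64².
Subtracting the K equation from the L and M equations removes the quadratic terms:
-390.4 x + 33.0 y = -19188.19
1.6 x + 288.4 y = -34229.74
Solving the 2×2 system: x ≈ 39.1, y ≈ -118.9 km.

x ≈ 39.1 km, y ≈ -118.9 km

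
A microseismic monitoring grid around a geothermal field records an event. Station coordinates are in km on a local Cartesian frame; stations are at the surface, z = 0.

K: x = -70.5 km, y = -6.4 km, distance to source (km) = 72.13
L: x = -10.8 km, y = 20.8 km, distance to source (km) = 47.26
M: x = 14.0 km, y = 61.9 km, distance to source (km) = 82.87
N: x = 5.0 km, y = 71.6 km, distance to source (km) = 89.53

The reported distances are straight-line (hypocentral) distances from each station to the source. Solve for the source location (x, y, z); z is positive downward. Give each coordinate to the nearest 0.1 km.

Each station gives a sphere (x−x_i)² + (y−y_i)² + z² = d_i² (stations at z=0).
Subtracting the K sphere from L and M: z² cancels, leaving linear equations in x and y:
119.4 x + 54.4 y = -1492.70
169.0 x + 136.6 y = -2648.30
Solving: x ≈ -8.408, y ≈ -8.985 km (keep extra digits for the depth step; rounded: -8.4, -9.0).
Then from the K sphere: z² = 72.13² − (x + 70.5)² − (y + 6.4)² with x = -8.408, y = -8.985, so z ≈ 36.615 ≈ 36.6 km.
Check against N (with the unrounded solution): distance 89.52 ≈ 89.53 km. ✓

x ≈ -8.4 km, y ≈ -9.0 km, depth ≈ 36.6 km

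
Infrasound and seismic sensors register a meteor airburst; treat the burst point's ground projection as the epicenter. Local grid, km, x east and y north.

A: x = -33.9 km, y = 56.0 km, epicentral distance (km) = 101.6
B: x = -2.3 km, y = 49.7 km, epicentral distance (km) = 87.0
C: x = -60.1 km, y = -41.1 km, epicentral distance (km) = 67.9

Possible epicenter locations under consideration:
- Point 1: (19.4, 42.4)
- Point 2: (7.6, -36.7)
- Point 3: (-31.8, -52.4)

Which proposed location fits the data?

Point 2

For each candidate, compare |candidate − station| to the reported distance:
Point 1: residuals A 46.6, B 64.1, C 47.4 → max 64.1 km
Point 2: residuals A 0.0, B 0.0, C 0.1 → max 0.1 km
Point 3: residuals A 6.8, B 19.3, C 37.4 → max 37.4 km
Only Point 2 has all residuals ≈ 0.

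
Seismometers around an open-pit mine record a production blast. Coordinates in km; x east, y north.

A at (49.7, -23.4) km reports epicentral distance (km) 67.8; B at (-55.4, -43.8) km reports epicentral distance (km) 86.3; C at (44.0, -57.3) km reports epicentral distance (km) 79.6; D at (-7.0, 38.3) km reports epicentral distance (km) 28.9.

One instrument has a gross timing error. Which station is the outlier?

Solve using three stations at a time. Using B, C, D (subtract circle equations pairwise → linear system) gives (x, y) ≈ (8.7, 14.0).
Distances from that point to each station vs reported:
  A: calculated 55.5 vs reported 67.8 → residual 12.3 km
  B: calculated 86.3 vs reported 86.3 → residual 0.0 km
  C: calculated 79.6 vs reported 79.6 → residual 0.0 km
  D: calculated 28.9 vs reported 28.9 → residual 0.0 km
B, C, D are mutually consistent (residuals ≈ 0); A is off by 12.3 km.

A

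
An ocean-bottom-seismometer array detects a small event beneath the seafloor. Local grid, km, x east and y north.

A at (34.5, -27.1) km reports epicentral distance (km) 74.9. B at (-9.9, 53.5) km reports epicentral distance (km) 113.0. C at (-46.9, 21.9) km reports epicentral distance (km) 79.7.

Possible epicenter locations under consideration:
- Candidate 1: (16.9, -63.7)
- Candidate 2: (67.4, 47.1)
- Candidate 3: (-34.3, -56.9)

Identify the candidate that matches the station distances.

For each candidate, compare |candidate − station| to the reported distance:
Candidate 1: residuals A 34.3, B 7.2, C 27.1 → max 34.3 km
Candidate 2: residuals A 6.3, B 35.4, C 37.3 → max 37.3 km
Candidate 3: residuals A 0.1, B 0.1, C 0.1 → max 0.1 km
Only Candidate 3 has all residuals ≈ 0.

Candidate 3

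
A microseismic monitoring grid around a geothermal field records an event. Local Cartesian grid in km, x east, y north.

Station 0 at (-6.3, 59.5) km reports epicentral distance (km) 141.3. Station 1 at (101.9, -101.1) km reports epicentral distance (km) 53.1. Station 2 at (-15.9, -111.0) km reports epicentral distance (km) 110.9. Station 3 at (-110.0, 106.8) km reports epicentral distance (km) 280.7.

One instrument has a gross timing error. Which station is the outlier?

Solve using three stations at a time. Using Station 0, Station 1, Station 2 (subtract circle equations pairwise → linear system) gives (x, y) ≈ (78.8, -53.3).
Distances from that point to each station vs reported:
  Station 0: calculated 141.3 vs reported 141.3 → residual 0.0 km
  Station 1: calculated 53.1 vs reported 53.1 → residual 0.0 km
  Station 2: calculated 110.9 vs reported 110.9 → residual 0.0 km
  Station 3: calculated 247.5 vs reported 280.7 → residual 33.2 km
Station 0, Station 1, Station 2 are mutually consistent (residuals ≈ 0); Station 3 is off by 33.2 km.

Station 3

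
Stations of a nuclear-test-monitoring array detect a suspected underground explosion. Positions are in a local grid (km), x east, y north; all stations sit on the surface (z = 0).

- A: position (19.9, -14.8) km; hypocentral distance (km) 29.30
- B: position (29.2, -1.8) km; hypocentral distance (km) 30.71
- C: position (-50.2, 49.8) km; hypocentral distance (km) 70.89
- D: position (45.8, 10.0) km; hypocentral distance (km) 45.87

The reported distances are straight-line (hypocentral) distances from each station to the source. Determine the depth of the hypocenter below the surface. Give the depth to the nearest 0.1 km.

z ≈ 13.7 km

Each station gives a sphere (x−x_i)² + (y−y_i)² + z² = d_i² (stations at z=0).
Subtracting the A sphere from B and C: z² cancels, leaving linear equations in x and y:
18.6 x + 26.0 y = 156.22
-140.2 x + 129.2 y = 218.13
Solving: x ≈ 2.399, y ≈ 4.292 km (keep extra digits for the depth step; rounded: 2.4, 4.3).
Then from the A sphere: z² = 29.30² − (x − 19.9)² − (y + 14.8)² with x = 2.399, y = 4.292, so z ≈ 13.700 ≈ 13.7 km.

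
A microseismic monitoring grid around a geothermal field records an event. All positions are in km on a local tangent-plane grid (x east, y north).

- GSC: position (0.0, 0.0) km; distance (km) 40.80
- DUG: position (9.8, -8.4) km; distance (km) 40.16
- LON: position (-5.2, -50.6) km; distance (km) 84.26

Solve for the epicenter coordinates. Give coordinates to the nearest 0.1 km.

32.4 km east, 24.8 km north

Circle about each station: x² + y² = 40.80²; (x − 9.8)² + (y + 8.4)² = 40.16²; (x + 5.2)² + (y + 50.6)² = 84.26².
Subtracting pairs of circle equations eliminates x²+y² and gives linear equations (the radical axes):
19.6 x − 16.8 y = 218.41
-10.4 x − 101.2 y = -2847.71
Solving the 2×2 system: x ≈ 32.4, y ≈ 24.8 km.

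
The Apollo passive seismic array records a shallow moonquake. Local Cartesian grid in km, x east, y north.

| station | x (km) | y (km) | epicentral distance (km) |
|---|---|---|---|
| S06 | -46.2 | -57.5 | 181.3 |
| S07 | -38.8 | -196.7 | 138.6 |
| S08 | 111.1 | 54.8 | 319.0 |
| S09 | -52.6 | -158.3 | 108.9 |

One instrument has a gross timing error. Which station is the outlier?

S06

Solve using three stations at a time. Using S07, S08, S09 (subtract circle equations pairwise → linear system) gives (x, y) ≈ (-155.1, -121.1).
Distances from that point to each station vs reported:
  S06: calculated 126.1 vs reported 181.3 → residual 55.2 km
  S07: calculated 138.7 vs reported 138.6 → residual 0.1 km
  S08: calculated 319.0 vs reported 319.0 → residual 0.0 km
  S09: calculated 109.0 vs reported 108.9 → residual 0.1 km
S07, S08, S09 are mutually consistent (residuals ≈ 0); S06 is off by 55.2 km.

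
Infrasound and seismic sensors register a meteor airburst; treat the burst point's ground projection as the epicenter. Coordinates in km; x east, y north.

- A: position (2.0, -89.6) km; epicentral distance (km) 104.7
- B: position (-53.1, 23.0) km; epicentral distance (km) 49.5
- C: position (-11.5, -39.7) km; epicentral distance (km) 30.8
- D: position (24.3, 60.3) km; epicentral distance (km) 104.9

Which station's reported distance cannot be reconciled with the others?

Solve using three stations at a time. Using B, C, D (subtract circle equations pairwise → linear system) gives (x, y) ≈ (-38.0, -24.1).
Distances from that point to each station vs reported:
  A: calculated 76.7 vs reported 104.7 → residual 28.0 km
  B: calculated 49.5 vs reported 49.5 → residual 0.0 km
  C: calculated 30.7 vs reported 30.8 → residual 0.1 km
  D: calculated 104.9 vs reported 104.9 → residual 0.0 km
B, C, D are mutually consistent (residuals ≈ 0); A is off by 28.0 km.

A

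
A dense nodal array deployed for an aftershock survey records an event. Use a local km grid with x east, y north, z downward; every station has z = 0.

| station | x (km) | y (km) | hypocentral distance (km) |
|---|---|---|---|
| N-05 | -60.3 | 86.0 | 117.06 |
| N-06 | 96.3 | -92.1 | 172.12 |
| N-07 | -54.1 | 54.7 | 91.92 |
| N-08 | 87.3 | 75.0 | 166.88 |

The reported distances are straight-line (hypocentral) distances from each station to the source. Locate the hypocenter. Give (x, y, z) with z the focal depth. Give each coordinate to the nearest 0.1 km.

Each station gives a sphere (x−x_i)² + (y−y_i)² + z² = d_i² (stations at z=0).
Subtracting the N-05 sphere from N-06 and N-07: z² cancels, leaving linear equations in x and y:
313.2 x − 356.2 y = -9198.24
12.4 x − 62.6 y = 140.57
Solving: x ≈ -41.205, y ≈ -10.407 km (keep extra digits for the depth step; rounded: -41.2, -10.4).
Then from the N-05 sphere: z² = 117.06² − (x + 60.3)² − (y − 86.0)² with x = -41.205, y = -10.407, so z ≈ 63.593 ≈ 63.6 km.
Check against N-08 (with the unrounded solution): distance 166.89 ≈ 166.88 km. ✓

(-41.2, -10.4, 63.6)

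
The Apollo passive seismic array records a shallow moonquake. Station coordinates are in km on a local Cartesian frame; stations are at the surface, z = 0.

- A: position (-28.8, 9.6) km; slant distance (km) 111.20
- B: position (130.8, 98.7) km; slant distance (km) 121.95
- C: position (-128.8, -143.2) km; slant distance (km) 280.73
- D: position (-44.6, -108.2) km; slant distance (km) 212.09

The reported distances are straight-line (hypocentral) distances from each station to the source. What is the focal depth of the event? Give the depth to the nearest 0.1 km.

Each station gives a sphere (x−x_i)² + (y−y_i)² + z² = d_i² (stations at z=0).
Subtracting the A sphere from B and C: z² cancels, leaving linear equations in x and y:
319.2 x + 178.2 y = 23422.37
-200.0 x − 305.6 y = -30269.81
Solving: x ≈ 28.491, y ≈ 80.405 km (keep extra digits for the depth step; rounded: 28.5, 80.4).
Then from the A sphere: z² = 111.20² − (x + 28.8)² − (y − 9.6)² with x = 28.491, y = 80.405, so z ≈ 63.795 ≈ 63.8 km.
Check against D (with the unrounded solution): distance 212.09 ≈ 212.09 km. ✓

z ≈ 63.8 km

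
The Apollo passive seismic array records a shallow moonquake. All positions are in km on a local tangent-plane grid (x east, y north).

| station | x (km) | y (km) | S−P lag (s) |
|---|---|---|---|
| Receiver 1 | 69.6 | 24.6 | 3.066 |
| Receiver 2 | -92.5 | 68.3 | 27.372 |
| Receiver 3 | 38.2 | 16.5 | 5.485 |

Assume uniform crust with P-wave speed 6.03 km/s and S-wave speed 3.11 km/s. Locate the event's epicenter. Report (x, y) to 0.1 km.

(71.5, 5.0)

Distance from S−P lag: d = Δt · v_P v_S / (v_P − v_S) = Δt · (6.03·3.11)/(6.03−3.11) ≈ 6.4224·Δt.
So d_Receiver 1 = 19.69, d_Receiver 2 = 175.79, d_Receiver 3 = 35.23 km.
Circle about each station: (x − 69.6)² + (y − 24.6)² = 19.69²; (x + 92.5)² + (y − 68.3)² = 175.79²; (x − 38.2)² + (y − 16.5)² = 35.23².
Subtracting pairs of circle equations eliminates x²+y² and gives linear equations (the radical axes):
-324.2 x + 87.4 y = -22742.61
-62.8 x − 16.2 y = -4571.29
Solving the 2×2 system: x ≈ 71.5, y ≈ 5.0 km.
Check against Receiver 1 (with the unrounded x, y): √((x − 69.6)²+(y − 24.6)²) = 19.69 ≈ 19.69 km. ✓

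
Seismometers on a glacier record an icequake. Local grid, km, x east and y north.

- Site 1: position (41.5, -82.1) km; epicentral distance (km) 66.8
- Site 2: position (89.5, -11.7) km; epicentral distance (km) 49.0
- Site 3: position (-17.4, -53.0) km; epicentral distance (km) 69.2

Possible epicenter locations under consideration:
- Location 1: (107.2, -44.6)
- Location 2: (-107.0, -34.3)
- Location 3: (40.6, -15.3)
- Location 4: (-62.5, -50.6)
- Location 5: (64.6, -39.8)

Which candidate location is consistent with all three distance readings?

Location 3

For each candidate, compare |candidate − station| to the reported distance:
Location 1: residuals Site 1 8.8, Site 2 11.6, Site 3 55.7 → max 55.7 km
Location 2: residuals Site 1 89.2, Site 2 148.8, Site 3 22.3 → max 148.8 km
Location 3: residuals Site 1 0.0, Site 2 0.0, Site 3 0.0 → max 0.0 km
Location 4: residuals Site 1 41.9, Site 2 107.9, Site 3 24.0 → max 107.9 km
Location 5: residuals Site 1 18.6, Site 2 11.5, Site 3 13.9 → max 18.6 km
Only Location 3 has all residuals ≈ 0.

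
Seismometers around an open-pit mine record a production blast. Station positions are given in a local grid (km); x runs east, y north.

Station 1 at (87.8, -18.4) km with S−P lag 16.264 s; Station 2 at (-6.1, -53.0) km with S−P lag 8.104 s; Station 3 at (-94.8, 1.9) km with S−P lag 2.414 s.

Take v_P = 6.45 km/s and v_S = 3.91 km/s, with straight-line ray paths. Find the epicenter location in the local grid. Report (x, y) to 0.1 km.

-73.4 km east, -8.9 km north

Distance from S−P lag: d = Δt · v_P v_S / (v_P − v_S) = Δt · (6.45·3.91)/(6.45−3.91) ≈ 9.9289·Δt.
So d_Station 1 = 161.48, d_Station 2 = 80.46, d_Station 3 = 23.97 km.
Circle about each station: (x − 87.8)² + (y + 18.4)² = 161.48²; (x + 6.1)² + (y + 53.0)² = 80.46²; (x + 94.8)² + (y − 1.9)² = 23.97².
Subtracting pairs of circle equations eliminates x²+y² and gives linear equations (the radical axes):
-187.8 x − 69.2 y = 14400.79
-365.2 x + 40.6 y = 26444.48
Solving the 2×2 system: x ≈ -73.4, y ≈ -8.9 km.
Check against Station 1 (with the unrounded x, y): √((x − 87.8)²+(y + 18.4)²) = 161.48 ≈ 161.48 km. ✓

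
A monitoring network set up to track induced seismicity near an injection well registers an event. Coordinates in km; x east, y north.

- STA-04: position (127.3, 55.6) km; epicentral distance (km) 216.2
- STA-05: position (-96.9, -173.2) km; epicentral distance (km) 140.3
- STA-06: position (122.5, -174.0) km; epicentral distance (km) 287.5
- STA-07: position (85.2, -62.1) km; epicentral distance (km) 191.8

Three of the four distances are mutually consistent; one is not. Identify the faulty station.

STA-05

Solve using three stations at a time. Using STA-04, STA-06, STA-07 (subtract circle equations pairwise → linear system) gives (x, y) ≈ (-86.6, 23.4).
Distances from that point to each station vs reported:
  STA-04: calculated 216.3 vs reported 216.2 → residual 0.1 km
  STA-05: calculated 196.9 vs reported 140.3 → residual 56.6 km
  STA-06: calculated 287.6 vs reported 287.5 → residual 0.1 km
  STA-07: calculated 191.9 vs reported 191.8 → residual 0.1 km
STA-04, STA-06, STA-07 are mutually consistent (residuals ≈ 0); STA-05 is off by 56.6 km.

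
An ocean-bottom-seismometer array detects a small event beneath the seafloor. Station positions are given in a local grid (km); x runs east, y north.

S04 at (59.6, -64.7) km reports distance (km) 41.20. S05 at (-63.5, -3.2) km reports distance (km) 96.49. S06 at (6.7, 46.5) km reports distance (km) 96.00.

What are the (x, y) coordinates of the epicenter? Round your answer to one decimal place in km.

Circle about each station: (x − 59.6)² + (y + 64.7)² = 41.20²; (x + 63.5)² + (y + 3.2)² = 96.49²; (x − 6.7)² + (y − 46.5)² = 96.00².
Subtracting pairs of circle equations eliminates x²+y² and gives linear equations (the radical axes):
-246.2 x + 123.0 y = -11308.64
-105.8 x + 222.4 y = -13049.67
Solving the 2×2 system: x ≈ 21.8, y ≈ -48.3 km.

x ≈ 21.8 km, y ≈ -48.3 km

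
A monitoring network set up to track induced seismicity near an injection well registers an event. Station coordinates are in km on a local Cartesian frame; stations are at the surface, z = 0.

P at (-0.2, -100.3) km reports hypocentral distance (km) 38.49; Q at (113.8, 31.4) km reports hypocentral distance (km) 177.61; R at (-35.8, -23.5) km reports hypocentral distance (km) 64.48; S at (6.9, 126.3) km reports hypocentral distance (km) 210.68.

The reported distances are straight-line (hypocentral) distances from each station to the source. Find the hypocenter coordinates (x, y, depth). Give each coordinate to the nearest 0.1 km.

Each station gives a sphere (x−x_i)² + (y−y_i)² + z² = d_i² (stations at z=0).
Subtracting the P sphere from Q and R: z² cancels, leaving linear equations in x and y:
228.0 x + 263.4 y = -26187.56
-71.2 x + 153.6 y = -10902.43
Solving: x ≈ -21.399, y ≈ -80.899 km (keep extra digits for the depth step; rounded: -21.4, -80.9).
Then from the P sphere: z² = 38.49² − (x + 0.2)² − (y + 100.3)² with x = -21.399, y = -80.899, so z ≈ 25.606 ≈ 25.6 km.
Check against S (with the unrounded solution): distance 210.68 ≈ 210.68 km. ✓

(-21.4, -80.9, 25.6)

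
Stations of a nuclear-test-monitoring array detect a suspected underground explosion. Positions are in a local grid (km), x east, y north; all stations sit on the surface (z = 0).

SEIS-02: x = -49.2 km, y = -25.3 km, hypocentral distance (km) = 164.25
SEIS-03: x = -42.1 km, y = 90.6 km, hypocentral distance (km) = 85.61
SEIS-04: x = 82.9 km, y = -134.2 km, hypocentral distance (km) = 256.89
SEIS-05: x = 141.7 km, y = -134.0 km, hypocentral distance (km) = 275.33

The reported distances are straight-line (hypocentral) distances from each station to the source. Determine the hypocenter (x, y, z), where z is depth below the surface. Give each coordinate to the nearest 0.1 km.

(28.0, 112.9, 43.8)

Each station gives a sphere (x−x_i)² + (y−y_i)² + z² = d_i² (stations at z=0).
Subtracting the SEIS-02 sphere from SEIS-03 and SEIS-04: z² cancels, leaving linear equations in x and y:
14.2 x + 231.8 y = 26569.03
264.2 x − 217.8 y = -17193.09
Solving: x ≈ 28.000, y ≈ 112.905 km (keep extra digits for the depth step; rounded: 28.0, 112.9).
Then from the SEIS-02 sphere: z² = 164.25² − (x + 49.2)² − (y + 25.3)² with x = 28.000, y = 112.905, so z ≈ 43.790 ≈ 43.8 km.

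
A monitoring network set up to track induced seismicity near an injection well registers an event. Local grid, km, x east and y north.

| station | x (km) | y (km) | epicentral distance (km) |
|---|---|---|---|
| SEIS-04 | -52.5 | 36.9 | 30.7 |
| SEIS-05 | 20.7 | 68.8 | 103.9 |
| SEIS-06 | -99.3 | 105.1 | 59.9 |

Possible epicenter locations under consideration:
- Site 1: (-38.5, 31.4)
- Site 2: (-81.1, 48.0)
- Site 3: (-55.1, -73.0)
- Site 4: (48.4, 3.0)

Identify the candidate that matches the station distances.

For each candidate, compare |candidate − station| to the reported distance:
Site 1: residuals SEIS-04 15.7, SEIS-05 33.9, SEIS-06 35.6 → max 35.6 km
Site 2: residuals SEIS-04 0.0, SEIS-05 0.0, SEIS-06 0.0 → max 0.0 km
Site 3: residuals SEIS-04 79.2, SEIS-05 56.9, SEIS-06 123.6 → max 123.6 km
Site 4: residuals SEIS-04 75.7, SEIS-05 32.5, SEIS-06 119.7 → max 119.7 km
Only Site 2 has all residuals ≈ 0.

Site 2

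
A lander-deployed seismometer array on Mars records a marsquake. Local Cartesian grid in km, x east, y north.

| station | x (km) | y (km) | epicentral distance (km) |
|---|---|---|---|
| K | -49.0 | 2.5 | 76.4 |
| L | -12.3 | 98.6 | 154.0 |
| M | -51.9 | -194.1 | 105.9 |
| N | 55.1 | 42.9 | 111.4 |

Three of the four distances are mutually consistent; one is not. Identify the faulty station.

M

Solve using three stations at a time. Using K, L, N (subtract circle equations pairwise → linear system) gives (x, y) ≈ (1.5, -54.8).
Distances from that point to each station vs reported:
  K: calculated 76.4 vs reported 76.4 → residual 0.0 km
  L: calculated 154.0 vs reported 154.0 → residual 0.0 km
  M: calculated 149.2 vs reported 105.9 → residual 43.3 km
  N: calculated 111.4 vs reported 111.4 → residual 0.0 km
K, L, N are mutually consistent (residuals ≈ 0); M is off by 43.3 km.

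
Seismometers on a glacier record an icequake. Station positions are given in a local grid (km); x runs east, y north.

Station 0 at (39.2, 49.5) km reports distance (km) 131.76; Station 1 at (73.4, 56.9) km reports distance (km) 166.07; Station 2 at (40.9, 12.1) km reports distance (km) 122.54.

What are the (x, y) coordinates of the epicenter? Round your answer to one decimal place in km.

-80.3 km east, -6.0 km north

Circle about each station: (x − 39.2)² + (y − 49.5)² = 131.76²; (x − 73.4)² + (y − 56.9)² = 166.07²; (x − 40.9)² + (y − 12.1)² = 122.54².
Subtracting the Station 0 equation from the Station 1 and Station 2 equations removes the quadratic terms:
68.4 x + 14.8 y = -5580.27
3.4 x − 74.8 y = 176.98
Solving the 2×2 system: x ≈ -80.3, y ≈ -6.0 km.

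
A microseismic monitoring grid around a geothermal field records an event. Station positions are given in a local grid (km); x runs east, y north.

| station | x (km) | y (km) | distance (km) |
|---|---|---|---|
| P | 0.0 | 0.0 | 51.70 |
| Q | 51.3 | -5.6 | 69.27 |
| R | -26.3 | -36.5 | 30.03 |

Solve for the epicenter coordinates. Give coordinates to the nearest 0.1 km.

x ≈ -0.4 km, y ≈ -51.7 km

Circle about each station: x² + y² = 51.70²; (x − 51.3)² + (y + 5.6)² = 69.27²; (x + 26.3)² + (y + 36.5)² = 30.03².
Subtracting the P equation from the Q and R equations removes the quadratic terms:
102.6 x − 11.2 y = 537.61
-52.6 x − 73.0 y = 3795.03
Solving the 2×2 system: x ≈ -0.4, y ≈ -51.7 km.
Check against P (with the unrounded x, y): √(x²+y²) = 51.70 ≈ 51.70 km. ✓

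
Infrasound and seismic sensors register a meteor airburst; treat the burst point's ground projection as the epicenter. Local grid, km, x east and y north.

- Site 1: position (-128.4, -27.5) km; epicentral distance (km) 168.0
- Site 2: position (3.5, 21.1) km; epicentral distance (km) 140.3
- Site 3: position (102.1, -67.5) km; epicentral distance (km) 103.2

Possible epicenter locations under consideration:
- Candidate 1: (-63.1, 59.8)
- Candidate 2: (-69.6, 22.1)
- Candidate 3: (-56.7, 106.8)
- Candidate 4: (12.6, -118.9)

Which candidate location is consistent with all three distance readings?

For each candidate, compare |candidate − station| to the reported distance:
Candidate 1: residuals Site 1 59.0, Site 2 63.3, Site 3 105.4 → max 105.4 km
Candidate 2: residuals Site 1 91.1, Site 2 67.2, Site 3 90.5 → max 91.1 km
Candidate 3: residuals Site 1 15.8, Site 2 35.6, Site 3 132.6 → max 132.6 km
Candidate 4: residuals Site 1 0.0, Site 2 0.0, Site 3 0.0 → max 0.0 km
Only Candidate 4 has all residuals ≈ 0.

Candidate 4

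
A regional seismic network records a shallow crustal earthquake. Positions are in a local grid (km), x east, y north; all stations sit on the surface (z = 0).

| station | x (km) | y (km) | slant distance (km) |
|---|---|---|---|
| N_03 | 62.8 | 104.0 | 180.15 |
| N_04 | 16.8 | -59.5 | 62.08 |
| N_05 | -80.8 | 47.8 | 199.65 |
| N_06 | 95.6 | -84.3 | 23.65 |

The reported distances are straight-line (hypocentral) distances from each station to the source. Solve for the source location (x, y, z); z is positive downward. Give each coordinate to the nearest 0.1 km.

Each station gives a sphere (x−x_i)² + (y−y_i)² + z² = d_i² (stations at z=0).
Subtracting the N_03 sphere from N_04 and N_05: z² cancels, leaving linear equations in x and y:
-92.0 x − 327.0 y = 17662.75
-287.2 x − 112.4 y = -13352.46
Solving: x ≈ 75.999, y ≈ -75.397 km (keep extra digits for the depth step; rounded: 76.0, -75.4).
Then from the N_03 sphere: z² = 180.15² − (x − 62.8)² − (y − 104.0)² with x = 75.999, y = -75.397, so z ≈ 9.825 ≈ 9.8 km.
Check against N_06 (with the unrounded solution): distance 23.67 ≈ 23.65 km. ✓

x ≈ 76.0 km, y ≈ -75.4 km, depth ≈ 9.8 km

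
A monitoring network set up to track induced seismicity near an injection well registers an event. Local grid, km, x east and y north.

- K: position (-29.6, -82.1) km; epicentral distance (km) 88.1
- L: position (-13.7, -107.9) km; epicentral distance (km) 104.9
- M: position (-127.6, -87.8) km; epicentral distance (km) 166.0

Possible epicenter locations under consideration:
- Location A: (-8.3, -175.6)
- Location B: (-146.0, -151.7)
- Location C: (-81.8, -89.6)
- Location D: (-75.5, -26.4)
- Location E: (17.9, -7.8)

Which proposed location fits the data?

Location E

For each candidate, compare |candidate − station| to the reported distance:
Location A: residuals K 7.8, L 37.0, M 17.9 → max 37.0 km
Location B: residuals K 47.5, L 34.5, M 99.5 → max 99.5 km
Location C: residuals K 35.4, L 34.4, M 120.2 → max 120.2 km
Location D: residuals K 15.9, L 2.6, M 85.5 → max 85.5 km
Location E: residuals K 0.1, L 0.1, M 0.0 → max 0.1 km
Only Location E has all residuals ≈ 0.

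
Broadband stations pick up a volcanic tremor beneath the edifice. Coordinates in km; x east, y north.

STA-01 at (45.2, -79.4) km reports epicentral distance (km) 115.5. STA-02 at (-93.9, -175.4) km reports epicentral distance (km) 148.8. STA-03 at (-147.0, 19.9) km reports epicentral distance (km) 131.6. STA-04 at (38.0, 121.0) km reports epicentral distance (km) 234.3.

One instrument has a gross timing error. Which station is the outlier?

STA-02

Solve using three stations at a time. Using STA-01, STA-03, STA-04 (subtract circle equations pairwise → linear system) gives (x, y) ≈ (-70.1, -86.9).
Distances from that point to each station vs reported:
  STA-01: calculated 115.5 vs reported 115.5 → residual 0.0 km
  STA-02: calculated 91.7 vs reported 148.8 → residual 57.1 km
  STA-03: calculated 131.6 vs reported 131.6 → residual 0.0 km
  STA-04: calculated 234.3 vs reported 234.3 → residual 0.0 km
STA-01, STA-03, STA-04 are mutually consistent (residuals ≈ 0); STA-02 is off by 57.1 km.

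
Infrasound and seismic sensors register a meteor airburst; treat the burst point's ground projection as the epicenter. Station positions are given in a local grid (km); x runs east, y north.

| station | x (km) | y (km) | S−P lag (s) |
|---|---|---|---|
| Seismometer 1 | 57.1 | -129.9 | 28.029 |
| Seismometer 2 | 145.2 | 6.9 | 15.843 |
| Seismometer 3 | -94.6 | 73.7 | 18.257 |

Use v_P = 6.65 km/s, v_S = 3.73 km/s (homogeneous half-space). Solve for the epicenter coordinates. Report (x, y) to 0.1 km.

Distance from S−P lag: d = Δt · v_P v_S / (v_P − v_S) = Δt · (6.65·3.73)/(6.65−3.73) ≈ 8.4947·Δt.
So d_Seismometer 1 = 238.10, d_Seismometer 2 = 134.58, d_Seismometer 3 = 155.09 km.
Circle about each station: (x − 57.1)² + (y + 129.9)² = 238.10²; (x − 145.2)² + (y − 6.9)² = 134.58²; (x + 94.6)² + (y − 73.7)² = 155.09².
Subtracting the Seismometer 1 equation from the Seismometer 2 and Seismometer 3 equations removes the quadratic terms:
176.2 x + 273.6 y = 39576.06
-303.4 x + 407.2 y = 26885.13
Solving the 2×2 system: x ≈ 56.6, y ≈ 108.2 km.
Check against Seismometer 1 (with the unrounded x, y): √((x − 57.1)²+(y + 129.9)²) = 238.10 ≈ 238.10 km. ✓

56.6 km east, 108.2 km north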